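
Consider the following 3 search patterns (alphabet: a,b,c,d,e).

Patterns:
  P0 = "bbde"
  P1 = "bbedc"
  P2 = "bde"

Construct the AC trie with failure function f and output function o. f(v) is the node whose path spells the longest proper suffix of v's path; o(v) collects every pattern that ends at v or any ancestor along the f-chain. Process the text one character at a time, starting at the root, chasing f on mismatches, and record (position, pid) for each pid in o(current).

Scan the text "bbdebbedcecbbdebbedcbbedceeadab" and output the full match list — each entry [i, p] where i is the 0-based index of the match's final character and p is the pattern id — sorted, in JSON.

Construct AC machine:
Trie nodes:
  0='ε' goto b→1
  1='b' goto b→2 d→8
  2='bb' goto d→3 e→5
  3='bbd' goto e→4
  4='bbde' goto ·  ←P0
  5='bbe' goto d→6
  6='bbed' goto c→7
  7='bbedc' goto ·  ←P1
  8='bd' goto e→9
  9='bde' goto ·  ←P2

BFS fail/out derivation:
  n1('b'): parent n0 fail=0; on 'b' 0 → fail=0;  out ∅∪∅=∅
  n2('bb'): parent n1 fail=0; on 'b' 0 → fail=1;  out ∅∪∅=∅
  n8('bd'): parent n1 fail=0; on 'd' 0 → fail=0;  out ∅∪∅=∅
  n3('bbd'): parent n2 fail=1; on 'd' 1 → fail=8;  out ∅∪∅=∅
  n5('bbe'): parent n2 fail=1; on 'e' 1→0 → fail=0;  out ∅∪∅=∅
  n9('bde'): parent n8 fail=0; on 'e' 0 → fail=0;  out {2}∪∅={2}
  n4('bbde'): parent n3 fail=8; on 'e' 8 → fail=9;  out {0}∪{2}={0,2}
  n6('bbed'): parent n5 fail=0; on 'd' 0 → fail=0;  out ∅∪∅=∅
  n7('bbedc'): parent n6 fail=0; on 'c' 0 → fail=0;  out {1}∪∅={1}

Text stream:
i=0 'b': node 0→1
i=1 'b': node 1→2
i=2 'd': node 2→3
i=3 'e': node 3→4  emit P0@[0:3],P2@[1:3]
i=4 'b': node 4→1 (via fail)
i=5 'b': node 1→2
i=6 'e': node 2→5
i=7 'd': node 5→6
i=8 'c': node 6→7  emit P1@[4:8]
i=9 'e': node 7→0 (via fail)
i=10 'c': node 0→0
i=11 'b': node 0→1
i=12 'b': node 1→2
i=13 'd': node 2→3
i=14 'e': node 3→4  emit P0@[11:14],P2@[12:14]
i=15 'b': node 4→1 (via fail)
i=16 'b': node 1→2
i=17 'e': node 2→5
i=18 'd': node 5→6
i=19 'c': node 6→7  emit P1@[15:19]
i=20 'b': node 7→1 (via fail)
i=21 'b': node 1→2
i=22 'e': node 2→5
i=23 'd': node 5→6
i=24 'c': node 6→7  emit P1@[20:24]
i=25 'e': node 7→0 (via fail)
i=26 'e': node 0→0
i=27 'a': node 0→0
i=28 'd': node 0→0
i=29 'a': node 0→0
i=30 'b': node 0→1

Matches: [[3,0],[3,2],[8,1],[14,0],[14,2],[19,1],[24,1]]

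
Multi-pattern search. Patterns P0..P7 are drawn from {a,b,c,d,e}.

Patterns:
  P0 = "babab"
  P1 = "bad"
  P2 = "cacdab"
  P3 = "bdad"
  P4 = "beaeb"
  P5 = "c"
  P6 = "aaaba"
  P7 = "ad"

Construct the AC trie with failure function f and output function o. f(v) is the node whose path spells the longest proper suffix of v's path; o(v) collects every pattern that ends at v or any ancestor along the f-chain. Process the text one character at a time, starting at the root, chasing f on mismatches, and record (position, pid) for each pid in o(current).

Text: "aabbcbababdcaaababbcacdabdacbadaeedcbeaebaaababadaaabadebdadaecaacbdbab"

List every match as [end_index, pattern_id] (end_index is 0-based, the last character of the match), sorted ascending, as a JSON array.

Build automaton:
Trie nodes:
  0='ε' goto a→20 b→1 c→7
  1='b' goto a→2 d→13 e→16
  2='ba' goto b→3 d→6
  3='bab' goto a→4
  4='baba' goto b→5
  5='babab' goto ·  ←P0
  6='bad' goto ·  ←P1
  7='c' goto a→8  ←P5
  8='ca' goto c→9
  9='cac' goto d→10
  10='cacd' goto a→11
  11='cacda' goto b→12
  12='cacdab' goto ·  ←P2
  13='bd' goto a→14
  14='bda' goto d→15
  15='bdad' goto ·  ←P3
  16='be' goto a→17
  17='bea' goto e→18
  18='beae' goto b→19
  19='beaeb' goto ·  ←P4
  20='a' goto a→21 d→25
  21='aa' goto a→22
  22='aaa' goto b→23
  23='aaab' goto a→24
  24='aaaba' goto ·  ←P6
  25='ad' goto ·  ←P7

Failure links (BFS by depth):
  fail(1) 'b': from fail(0)=0 chase 'b': 0 ⇒ 0;  out=∅∪out(0)=∅
  fail(7) 'c': from fail(0)=0 chase 'c': 0 ⇒ 0;  out={5}∪out(0)={5}
  fail(20) 'a': from fail(0)=0 chase 'a': 0 ⇒ 0;  out=∅∪out(0)=∅
  fail(2) 'ba': from fail(1)=0 chase 'a': 0 ⇒ 20;  out=∅∪out(20)=∅
  fail(8) 'ca': from fail(7)=0 chase 'a': 0 ⇒ 20;  out=∅∪out(20)=∅
  fail(13) 'bd': from fail(1)=0 chase 'd': 0 ⇒ 0;  out=∅∪out(0)=∅
  fail(16) 'be': from fail(1)=0 chase 'e': 0 ⇒ 0;  out=∅∪out(0)=∅
  fail(21) 'aa': from fail(20)=0 chase 'a': 0 ⇒ 20;  out=∅∪out(20)=∅
  fail(25) 'ad': from fail(20)=0 chase 'd': 0 ⇒ 0;  out={7}∪out(0)={7}
  fail(3) 'bab': from fail(2)=20 chase 'b': 20→0 ⇒ 1;  out=∅∪out(1)=∅
  fail(6) 'bad': from fail(2)=20 chase 'd': 20 ⇒ 25;  out={1}∪out(25)={1,7}
  fail(9) 'cac': from fail(8)=20 chase 'c': 20→0 ⇒ 7;  out=∅∪out(7)={5}
  fail(14) 'bda': from fail(13)=0 chase 'a': 0 ⇒ 20;  out=∅∪out(20)=∅
  fail(17) 'bea': from fail(16)=0 chase 'a': 0 ⇒ 20;  out=∅∪out(20)=∅
  fail(22) 'aaa': from fail(21)=20 chase 'a': 20 ⇒ 21;  out=∅∪out(21)=∅
  fail(4) 'baba': from fail(3)=1 chase 'a': 1 ⇒ 2;  out=∅∪out(2)=∅
  fail(10) 'cacd': from fail(9)=7 chase 'd': 7→0 ⇒ 0;  out=∅∪out(0)=∅
  fail(15) 'bdad': from fail(14)=20 chase 'd': 20 ⇒ 25;  out={3}∪out(25)={3,7}
  fail(18) 'beae': from fail(17)=20 chase 'e': 20→0 ⇒ 0;  out=∅∪out(0)=∅
  fail(23) 'aaab': from fail(22)=21 chase 'b': 21→20→0 ⇒ 1;  out=∅∪out(1)=∅
  fail(5) 'babab': from fail(4)=2 chase 'b': 2 ⇒ 3;  out={0}∪out(3)={0}
  fail(11) 'cacda': from fail(10)=0 chase 'a': 0 ⇒ 20;  out=∅∪out(20)=∅
  fail(19) 'beaeb': from fail(18)=0 chase 'b': 0 ⇒ 1;  out={4}∪out(1)={4}
  fail(24) 'aaaba': from fail(23)=1 chase 'a': 1 ⇒ 2;  out={6}∪out(2)={6}
  fail(12) 'cacdab': from fail(11)=20 chase 'b': 20→0 ⇒ 1;  out={2}∪out(1)={2}

Run:
i=0 'a': node 0→20
i=1 'a': node 20→21
i=2 'b': node 21→1 ·f
i=3 'b': node 1→1 ·f
i=4 'c': node 1→7 ·f  → match P5@[4:4]
i=5 'b': node 7→1 ·f
i=6 'a': node 1→2
i=7 'b': node 2→3
i=8 'a': node 3→4
i=9 'b': node 4→5  → match P0@[5:9]
i=10 'd': node 5→13 ·f
i=11 'c': node 13→7 ·f  → match P5@[11:11]
i=12 'a': node 7→8
i=13 'a': node 8→21 ·f
i=14 'a': node 21→22
i=15 'b': node 22→23
i=16 'a': node 23→24  → match P6@[12:16]
i=17 'b': node 24→3 ·f
i=18 'b': node 3→1 ·f
i=19 'c': node 1→7 ·f  → match P5@[19:19]
i=20 'a': node 7→8
i=21 'c': node 8→9  → match P5@[21:21]
i=22 'd': node 9→10
i=23 'a': node 10→11
i=24 'b': node 11→12  → match P2@[19:24]
i=25 'd': node 12→13 ·f
i=26 'a': node 13→14
i=27 'c': node 14→7 ·f  → match P5@[27:27]
i=28 'b': node 7→1 ·f
i=29 'a': node 1→2
i=30 'd': node 2→6  → match P1@[28:30],P7@[29:30]
i=31 'a': node 6→20 ·f
i=32 'e': node 20→0 ·f
i=33 'e': node 0→0
i=34 'd': node 0→0
i=35 'c': node 0→7  → match P5@[35:35]
i=36 'b': node 7→1 ·f
i=37 'e': node 1→16
i=38 'a': node 16→17
i=39 'e': node 17→18
i=40 'b': node 18→19  → match P4@[36:40]
i=41 'a': node 19→2 ·f
i=42 'a': node 2→21 ·f
i=43 'a': node 21→22
i=44 'b': node 22→23
i=45 'a': node 23→24  → match P6@[41:45]
i=46 'b': node 24→3 ·f
i=47 'a': node 3→4
i=48 'd': node 4→6 ·f  → match P1@[46:48],P7@[47:48]
i=49 'a': node 6→20 ·f
i=50 'a': node 20→21
i=51 'a': node 21→22
i=52 'b': node 22→23
i=53 'a': node 23→24  → match P6@[49:53]
i=54 'd': node 24→6 ·f  → match P1@[52:54],P7@[53:54]
i=55 'e': node 6→0 ·f
i=56 'b': node 0→1
i=57 'd': node 1→13
i=58 'a': node 13→14
i=59 'd': node 14→15  → match P3@[56:59],P7@[58:59]
i=60 'a': node 15→20 ·f
i=61 'e': node 20→0 ·f
i=62 'c': node 0→7  → match P5@[62:62]
i=63 'a': node 7→8
i=64 'a': node 8→21 ·f
i=65 'c': node 21→7 ·f  → match P5@[65:65]
i=66 'b': node 7→1 ·f
i=67 'd': node 1→13
i=68 'b': node 13→1 ·f
i=69 'a': node 1→2
i=70 'b': node 2→3

Matches: [[4,5],[9,0],[11,5],[16,6],[19,5],[21,5],[24,2],[27,5],[30,1],[30,7],[35,5],[40,4],[45,6],[48,1],[48,7],[53,6],[54,1],[54,7],[59,3],[59,7],[62,5],[65,5]]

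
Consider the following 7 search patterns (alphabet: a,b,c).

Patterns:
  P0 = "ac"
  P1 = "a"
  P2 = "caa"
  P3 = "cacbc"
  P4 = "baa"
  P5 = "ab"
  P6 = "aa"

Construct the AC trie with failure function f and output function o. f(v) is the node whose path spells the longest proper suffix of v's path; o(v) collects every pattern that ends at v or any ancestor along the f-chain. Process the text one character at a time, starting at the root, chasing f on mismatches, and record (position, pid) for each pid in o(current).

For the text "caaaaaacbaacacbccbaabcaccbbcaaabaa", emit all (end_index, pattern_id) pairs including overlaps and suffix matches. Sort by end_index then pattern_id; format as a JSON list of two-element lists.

Build automaton:
Trie nodes:
  0='ε' goto a→1 b→9 c→3
  1='a' goto a→13 b→12 c→2  ←P1
  2='ac' goto ·  ←P0
  3='c' goto a→4
  4='ca' goto a→5 c→6
  5='caa' goto ·  ←P2
  6='cac' goto b→7
  7='cacb' goto c→8
  8='cacbc' goto ·  ←P3
  9='b' goto a→10
  10='ba' goto a→11
  11='baa' goto ·  ←P4
  12='ab' goto ·  ←P5
  13='aa' goto ·  ←P6

BFS fail/out derivation:
  n1('a'): parent n0 fail=0; on 'a' 0 → fail=0;  out {1}∪∅={1}
  n3('c'): parent n0 fail=0; on 'c' 0 → fail=0;  out ∅∪∅=∅
  n9('b'): parent n0 fail=0; on 'b' 0 → fail=0;  out ∅∪∅=∅
  n2('ac'): parent n1 fail=0; on 'c' 0 → fail=3;  out {0}∪∅={0}
  n4('ca'): parent n3 fail=0; on 'a' 0 → fail=1;  out ∅∪{1}={1}
  n10('ba'): parent n9 fail=0; on 'a' 0 → fail=1;  out ∅∪{1}={1}
  n12('ab'): parent n1 fail=0; on 'b' 0 → fail=9;  out {5}∪∅={5}
  n13('aa'): parent n1 fail=0; on 'a' 0 → fail=1;  out {6}∪{1}={1,6}
  n5('caa'): parent n4 fail=1; on 'a' 1 → fail=13;  out {2}∪{1,6}={1,2,6}
  n6('cac'): parent n4 fail=1; on 'c' 1 → fail=2;  out ∅∪{0}={0}
  n11('baa'): parent n10 fail=1; on 'a' 1 → fail=13;  out {4}∪{1,6}={1,4,6}
  n7('cacb'): parent n6 fail=2; on 'b' 2→3→0 → fail=9;  out ∅∪∅=∅
  n8('cacbc'): parent n7 fail=9; on 'c' 9→0 → fail=3;  out {3}∪∅={3}

Scan:
[0] read 'c'  n0⇒n3
[1] read 'a'  n3⇒n4  → match P1@[1:1]
[2] read 'a'  n4⇒n5  → match P1@[2:2],P2@[0:2],P6@[1:2]
[3] read 'a'  n5⇒n13 (via fail)  → match P1@[3:3],P6@[2:3]
[4] read 'a'  n13⇒n13 (via fail)  → match P1@[4:4],P6@[3:4]
[5] read 'a'  n13⇒n13 (via fail)  → match P1@[5:5],P6@[4:5]
[6] read 'a'  n13⇒n13 (via fail)  → match P1@[6:6],P6@[5:6]
[7] read 'c'  n13⇒n2 (via fail)  → match P0@[6:7]
[8] read 'b'  n2⇒n9 (via fail)
[9] read 'a'  n9⇒n10  → match P1@[9:9]
[10] read 'a'  n10⇒n11  → match P1@[10:10],P4@[8:10],P6@[9:10]
[11] read 'c'  n11⇒n2 (via fail)  → match P0@[10:11]
[12] read 'a'  n2⇒n4 (via fail)  → match P1@[12:12]
[13] read 'c'  n4⇒n6  → match P0@[12:13]
[14] read 'b'  n6⇒n7
[15] read 'c'  n7⇒n8  → match P3@[11:15]
[16] read 'c'  n8⇒n3 (via fail)
[17] read 'b'  n3⇒n9 (via fail)
[18] read 'a'  n9⇒n10  → match P1@[18:18]
[19] read 'a'  n10⇒n11  → match P1@[19:19],P4@[17:19],P6@[18:19]
[20] read 'b'  n11⇒n12 (via fail)  → match P5@[19:20]
[21] read 'c'  n12⇒n3 (via fail)
[22] read 'a'  n3⇒n4  → match P1@[22:22]
[23] read 'c'  n4⇒n6  → match P0@[22:23]
[24] read 'c'  n6⇒n3 (via fail)
[25] read 'b'  n3⇒n9 (via fail)
[26] read 'b'  n9⇒n9 (via fail)
[27] read 'c'  n9⇒n3 (via fail)
[28] read 'a'  n3⇒n4  → match P1@[28:28]
[29] read 'a'  n4⇒n5  → match P1@[29:29],P2@[27:29],P6@[28:29]
[30] read 'a'  n5⇒n13 (via fail)  → match P1@[30:30],P6@[29:30]
[31] read 'b'  n13⇒n12 (via fail)  → match P5@[30:31]
[32] read 'a'  n12⇒n10 (via fail)  → match P1@[32:32]
[33] read 'a'  n10⇒n11  → match P1@[33:33],P4@[31:33],P6@[32:33]

Result: [[1,1],[2,1],[2,2],[2,6],[3,1],[3,6],[4,1],[4,6],[5,1],[5,6],[6,1],[6,6],[7,0],[9,1],[10,1],[10,4],[10,6],[11,0],[12,1],[13,0],[15,3],[18,1],[19,1],[19,4],[19,6],[20,5],[22,1],[23,0],[28,1],[29,1],[29,2],[29,6],[30,1],[30,6],[31,5],[32,1],[33,1],[33,4],[33,6]]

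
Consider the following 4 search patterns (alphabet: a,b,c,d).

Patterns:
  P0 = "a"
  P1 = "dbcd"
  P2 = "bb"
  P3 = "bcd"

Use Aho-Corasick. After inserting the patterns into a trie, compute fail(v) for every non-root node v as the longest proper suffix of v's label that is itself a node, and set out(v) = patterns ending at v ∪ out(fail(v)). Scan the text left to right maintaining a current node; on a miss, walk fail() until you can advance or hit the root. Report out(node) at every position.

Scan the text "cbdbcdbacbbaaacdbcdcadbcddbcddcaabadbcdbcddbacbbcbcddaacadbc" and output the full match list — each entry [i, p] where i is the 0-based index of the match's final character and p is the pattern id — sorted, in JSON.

Build:
Trie nodes:
  0='ε' goto a→1 b→6 d→2
  1='a' goto ·  ←P0
  2='d' goto b→3
  3='db' goto c→4
  4='dbc' goto d→5
  5='dbcd' goto ·  ←P1
  6='b' goto b→7 c→8
  7='bb' goto ·  ←P2
  8='bc' goto d→9
  9='bcd' goto ·  ←P3

BFS fail/out derivation:
  n1('a'): parent n0 fail=0; on 'a' 0 → fail=0;  out {0}∪∅={0}
  n2('d'): parent n0 fail=0; on 'd' 0 → fail=0;  out ∅∪∅=∅
  n6('b'): parent n0 fail=0; on 'b' 0 → fail=0;  out ∅∪∅=∅
  n3('db'): parent n2 fail=0; on 'b' 0 → fail=6;  out ∅∪∅=∅
  n7('bb'): parent n6 fail=0; on 'b' 0 → fail=6;  out {2}∪∅={2}
  n8('bc'): parent n6 fail=0; on 'c' 0 → fail=0;  out ∅∪∅=∅
  n4('dbc'): parent n3 fail=6; on 'c' 6 → fail=8;  out ∅∪∅=∅
  n9('bcd'): parent n8 fail=0; on 'd' 0 → fail=2;  out {3}∪∅={3}
  n5('dbcd'): parent n4 fail=8; on 'd' 8 → fail=9;  out {1}∪{3}={1,3}

Scan:
i=0 'c': node 0→0
i=1 'b': node 0→6
i=2 'd': node 6→2 ·f
i=3 'b': node 2→3
i=4 'c': node 3→4
i=5 'd': node 4→5  → match P1@[2:5],P3@[3:5]
i=6 'b': node 5→3 ·f
i=7 'a': node 3→1 ·f  → match P0@[7:7]
i=8 'c': node 1→0 ·f
i=9 'b': node 0→6
i=10 'b': node 6→7  → match P2@[9:10]
i=11 'a': node 7→1 ·f  → match P0@[11:11]
i=12 'a': node 1→1 ·f  → match P0@[12:12]
i=13 'a': node 1→1 ·f  → match P0@[13:13]
i=14 'c': node 1→0 ·f
i=15 'd': node 0→2
i=16 'b': node 2→3
i=17 'c': node 3→4
i=18 'd': node 4→5  → match P1@[15:18],P3@[16:18]
i=19 'c': node 5→0 ·f
i=20 'a': node 0→1  → match P0@[20:20]
i=21 'd': node 1→2 ·f
i=22 'b': node 2→3
i=23 'c': node 3→4
i=24 'd': node 4→5  → match P1@[21:24],P3@[22:24]
i=25 'd': node 5→2 ·f
i=26 'b': node 2→3
i=27 'c': node 3→4
i=28 'd': node 4→5  → match P1@[25:28],P3@[26:28]
i=29 'd': node 5→2 ·f
i=30 'c': node 2→0 ·f
i=31 'a': node 0→1  → match P0@[31:31]
i=32 'a': node 1→1 ·f  → match P0@[32:32]
i=33 'b': node 1→6 ·f
i=34 'a': node 6→1 ·f  → match P0@[34:34]
i=35 'd': node 1→2 ·f
i=36 'b': node 2→3
i=37 'c': node 3→4
i=38 'd': node 4→5  → match P1@[35:38],P3@[36:38]
i=39 'b': node 5→3 ·f
i=40 'c': node 3→4
i=41 'd': node 4→5  → match P1@[38:41],P3@[39:41]
i=42 'd': node 5→2 ·f
i=43 'b': node 2→3
i=44 'a': node 3→1 ·f  → match P0@[44:44]
i=45 'c': node 1→0 ·f
i=46 'b': node 0→6
i=47 'b': node 6→7  → match P2@[46:47]
i=48 'c': node 7→8 ·f
i=49 'b': node 8→6 ·f
i=50 'c': node 6→8
i=51 'd': node 8→9  → match P3@[49:51]
i=52 'd': node 9→2 ·f
i=53 'a': node 2→1 ·f  → match P0@[53:53]
i=54 'a': node 1→1 ·f  → match P0@[54:54]
i=55 'c': node 1→0 ·f
i=56 'a': node 0→1  → match P0@[56:56]
i=57 'd': node 1→2 ·f
i=58 'b': node 2→3
i=59 'c': node 3→4

All matches (sorted): [[5,1],[5,3],[7,0],[10,2],[11,0],[12,0],[13,0],[18,1],[18,3],[20,0],[24,1],[24,3],[28,1],[28,3],[31,0],[32,0],[34,0],[38,1],[38,3],[41,1],[41,3],[44,0],[47,2],[51,3],[53,0],[54,0],[56,0]]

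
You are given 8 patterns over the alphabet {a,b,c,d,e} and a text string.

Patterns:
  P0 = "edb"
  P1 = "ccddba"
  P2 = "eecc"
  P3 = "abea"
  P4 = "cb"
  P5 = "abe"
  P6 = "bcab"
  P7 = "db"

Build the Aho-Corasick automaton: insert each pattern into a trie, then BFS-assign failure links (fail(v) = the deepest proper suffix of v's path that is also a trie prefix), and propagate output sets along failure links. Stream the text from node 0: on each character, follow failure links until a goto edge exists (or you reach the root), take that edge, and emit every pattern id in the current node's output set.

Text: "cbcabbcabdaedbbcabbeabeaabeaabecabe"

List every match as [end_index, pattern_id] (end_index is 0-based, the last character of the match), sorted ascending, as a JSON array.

Construct AC machine:
Trie (insert patterns):
  0='ε' goto a→13 b→18 c→4 d→22 e→1
  1='e' goto d→2 e→10
  2='ed' goto b→3
  3='edb' goto ·  ←P0
  4='c' goto b→17 c→5
  5='cc' goto d→6
  6='ccd' goto d→7
  7='ccdd' goto b→8
  8='ccddb' goto a→9
  9='ccddba' goto ·  ←P1
  10='ee' goto c→11
  11='eec' goto c→12
  12='eecc' goto ·  ←P2
  13='a' goto b→14
  14='ab' goto e→15
  15='abe' goto a→16  ←P5
  16='abea' goto ·  ←P3
  17='cb' goto ·  ←P4
  18='b' goto c→19
  19='bc' goto a→20
  20='bca' goto b→21
  21='bcab' goto ·  ←P6
  22='d' goto b→23
  23='db' goto ·  ←P7

BFS fail/out derivation:
  fail(1) 'e': from fail(0)=0 chase 'e': 0 ⇒ 0;  out=∅∪out(0)=∅
  fail(4) 'c': from fail(0)=0 chase 'c': 0 ⇒ 0;  out=∅∪out(0)=∅
  fail(13) 'a': from fail(0)=0 chase 'a': 0 ⇒ 0;  out=∅∪out(0)=∅
  fail(18) 'b': from fail(0)=0 chase 'b': 0 ⇒ 0;  out=∅∪out(0)=∅
  fail(22) 'd': from fail(0)=0 chase 'd': 0 ⇒ 0;  out=∅∪out(0)=∅
  fail(2) 'ed': from fail(1)=0 chase 'd': 0 ⇒ 22;  out=∅∪out(22)=∅
  fail(5) 'cc': from fail(4)=0 chase 'c': 0 ⇒ 4;  out=∅∪out(4)=∅
  fail(10) 'ee': from fail(1)=0 chase 'e': 0 ⇒ 1;  out=∅∪out(1)=∅
  fail(14) 'ab': from fail(13)=0 chase 'b': 0 ⇒ 18;  out=∅∪out(18)=∅
  fail(17) 'cb': from fail(4)=0 chase 'b': 0 ⇒ 18;  out={4}∪out(18)={4}
  fail(19) 'bc': from fail(18)=0 chase 'c': 0 ⇒ 4;  out=∅∪out(4)=∅
  fail(23) 'db': from fail(22)=0 chase 'b': 0 ⇒ 18;  out={7}∪out(18)={7}
  fail(3) 'edb': from fail(2)=22 chase 'b': 22 ⇒ 23;  out={0}∪out(23)={0,7}
  fail(6) 'ccd': from fail(5)=4 chase 'd': 4→0 ⇒ 22;  out=∅∪out(22)=∅
  fail(11) 'eec': from fail(10)=1 chase 'c': 1→0 ⇒ 4;  out=∅∪out(4)=∅
  fail(15) 'abe': from fail(14)=18 chase 'e': 18→0 ⇒ 1;  out={5}∪out(1)={5}
  fail(20) 'bca': from fail(19)=4 chase 'a': 4→0 ⇒ 13;  out=∅∪out(13)=∅
  fail(7) 'ccdd': from fail(6)=22 chase 'd': 22→0 ⇒ 22;  out=∅∪out(22)=∅
  fail(12) 'eecc': from fail(11)=4 chase 'c': 4 ⇒ 5;  out={2}∪out(5)={2}
  fail(16) 'abea': from fail(15)=1 chase 'a': 1→0 ⇒ 13;  out={3}∪out(13)={3}
  fail(21) 'bcab': from fail(20)=13 chase 'b': 13 ⇒ 14;  out={6}∪out(14)={6}
  fail(8) 'ccddb': from fail(7)=22 chase 'b': 22 ⇒ 23;  out=∅∪out(23)={7}
  fail(9) 'ccddba': from fail(8)=23 chase 'a': 23→18→0 ⇒ 13;  out={1}∪out(13)={1}

Scan:
[0] read 'c'  n0⇒n4
[1] read 'b'  n4⇒n17  → match P4@[0:1]
[2] read 'c'  n17⇒n19 ·f
[3] read 'a'  n19⇒n20
[4] read 'b'  n20⇒n21  → match P6@[1:4]
[5] read 'b'  n21⇒n18 ·f
[6] read 'c'  n18⇒n19
[7] read 'a'  n19⇒n20
[8] read 'b'  n20⇒n21  → match P6@[5:8]
[9] read 'd'  n21⇒n22 ·f
[10] read 'a'  n22⇒n13 ·f
[11] read 'e'  n13⇒n1 ·f
[12] read 'd'  n1⇒n2
[13] read 'b'  n2⇒n3  → match P0@[11:13],P7@[12:13]
[14] read 'b'  n3⇒n18 ·f
[15] read 'c'  n18⇒n19
[16] read 'a'  n19⇒n20
[17] read 'b'  n20⇒n21  → match P6@[14:17]
[18] read 'b'  n21⇒n18 ·f
[19] read 'e'  n18⇒n1 ·f
[20] read 'a'  n1⇒n13 ·f
[21] read 'b'  n13⇒n14
[22] read 'e'  n14⇒n15  → match P5@[20:22]
[23] read 'a'  n15⇒n16  → match P3@[20:23]
[24] read 'a'  n16⇒n13 ·f
[25] read 'b'  n13⇒n14
[26] read 'e'  n14⇒n15  → match P5@[24:26]
[27] read 'a'  n15⇒n16  → match P3@[24:27]
[28] read 'a'  n16⇒n13 ·f
[29] read 'b'  n13⇒n14
[30] read 'e'  n14⇒n15  → match P5@[28:30]
[31] read 'c'  n15⇒n4 ·f
[32] read 'a'  n4⇒n13 ·f
[33] read 'b'  n13⇒n14
[34] read 'e'  n14⇒n15  → match P5@[32:34]

Matches: [[1,4],[4,6],[8,6],[13,0],[13,7],[17,6],[22,5],[23,3],[26,5],[27,3],[30,5],[34,5]]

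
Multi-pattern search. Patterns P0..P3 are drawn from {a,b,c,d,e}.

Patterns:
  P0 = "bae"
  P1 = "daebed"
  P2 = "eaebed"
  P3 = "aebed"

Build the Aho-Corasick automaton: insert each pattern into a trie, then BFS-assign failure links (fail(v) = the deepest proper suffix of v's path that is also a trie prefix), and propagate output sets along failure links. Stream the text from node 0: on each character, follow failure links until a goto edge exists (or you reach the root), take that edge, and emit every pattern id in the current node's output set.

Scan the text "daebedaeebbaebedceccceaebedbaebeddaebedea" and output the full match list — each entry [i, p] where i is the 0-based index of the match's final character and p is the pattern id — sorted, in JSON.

Build automaton:
Trie (insert patterns):
  0='ε' goto a→16 b→1 d→4 e→10
  1='b' goto a→2
  2='ba' goto e→3
  3='bae' goto ·  [P0 ends]
  4='d' goto a→5
  5='da' goto e→6
  6='dae' goto b→7
  7='daeb' goto e→8
  8='daebe' goto d→9
  9='daebed' goto ·  [P1 ends]
  10='e' goto a→11
  11='ea' goto e→12
  12='eae' goto b→13
  13='eaeb' goto e→14
  14='eaebe' goto d→15
  15='eaebed' goto ·  [P2 ends]
  16='a' goto e→17
  17='ae' goto b→18
  18='aeb' goto e→19
  19='aebe' goto d→20
  20='aebed' goto ·  [P3 ends]

BFS fail/out derivation:
  fail(1) 'b': from fail(0)=0 chase 'b': 0 ⇒ 0;  out=∅∪out(0)=∅
  fail(4) 'd': from fail(0)=0 chase 'd': 0 ⇒ 0;  out=∅∪out(0)=∅
  fail(10) 'e': from fail(0)=0 chase 'e': 0 ⇒ 0;  out=∅∪out(0)=∅
  fail(16) 'a': from fail(0)=0 chase 'a': 0 ⇒ 0;  out=∅∪out(0)=∅
  fail(2) 'ba': from fail(1)=0 chase 'a': 0 ⇒ 16;  out=∅∪out(16)=∅
  fail(5) 'da': from fail(4)=0 chase 'a': 0 ⇒ 16;  out=∅∪out(16)=∅
  fail(11) 'ea': from fail(10)=0 chase 'a': 0 ⇒ 16;  out=∅∪out(16)=∅
  fail(17) 'ae': from fail(16)=0 chase 'e': 0 ⇒ 10;  out=∅∪out(10)=∅
  fail(3) 'bae': from fail(2)=16 chase 'e': 16 ⇒ 17;  out={0}∪out(17)={0}
  fail(6) 'dae': from fail(5)=16 chase 'e': 16 ⇒ 17;  out=∅∪out(17)=∅
  fail(12) 'eae': from fail(11)=16 chase 'e': 16 ⇒ 17;  out=∅∪out(17)=∅
  fail(18) 'aeb': from fail(17)=10 chase 'b': 10→0 ⇒ 1;  out=∅∪out(1)=∅
  fail(7) 'daeb': from fail(6)=17 chase 'b': 17 ⇒ 18;  out=∅∪out(18)=∅
  fail(13) 'eaeb': from fail(12)=17 chase 'b': 17 ⇒ 18;  out=∅∪out(18)=∅
  fail(19) 'aebe': from fail(18)=1 chase 'e': 1→0 ⇒ 10;  out=∅∪out(10)=∅
  fail(8) 'daebe': from fail(7)=18 chase 'e': 18 ⇒ 19;  out=∅∪out(19)=∅
  fail(14) 'eaebe': from fail(13)=18 chase 'e': 18 ⇒ 19;  out=∅∪out(19)=∅
  fail(20) 'aebed': from fail(19)=10 chase 'd': 10→0 ⇒ 4;  out={3}∪out(4)={3}
  fail(9) 'daebed': from fail(8)=19 chase 'd': 19 ⇒ 20;  out={1}∪out(20)={1,3}
  fail(15) 'eaebed': from fail(14)=19 chase 'd': 19 ⇒ 20;  out={2}∪out(20)={2,3}

Scan:
pos 0 'd': at 4
pos 1 'a': at 5
pos 2 'e': at 6
pos 3 'b': at 7
pos 4 'e': at 8
pos 5 'd': at 9  → match P1@[0:5],P3@[1:5]
pos 6 'a': at 5 ·f
pos 7 'e': at 6
pos 8 'e': at 10 ·f
pos 9 'b': at 1 ·f
pos 10 'b': at 1 ·f
pos 11 'a': at 2
pos 12 'e': at 3  → match P0@[10:12]
pos 13 'b': at 18 ·f
pos 14 'e': at 19
pos 15 'd': at 20  → match P3@[11:15]
pos 16 'c': at 0 ·f
pos 17 'e': at 10
pos 18 'c': at 0 ·f
pos 19 'c': at 0
pos 20 'c': at 0
pos 21 'e': at 10
pos 22 'a': at 11
pos 23 'e': at 12
pos 24 'b': at 13
pos 25 'e': at 14
pos 26 'd': at 15  → match P2@[21:26],P3@[22:26]
pos 27 'b': at 1 ·f
pos 28 'a': at 2
pos 29 'e': at 3  → match P0@[27:29]
pos 30 'b': at 18 ·f
pos 31 'e': at 19
pos 32 'd': at 20  → match P3@[28:32]
pos 33 'd': at 4 ·f
pos 34 'a': at 5
pos 35 'e': at 6
pos 36 'b': at 7
pos 37 'e': at 8
pos 38 'd': at 9  → match P1@[33:38],P3@[34:38]
pos 39 'e': at 10 ·f
pos 40 'a': at 11

Matches: [[5,1],[5,3],[12,0],[15,3],[26,2],[26,3],[29,0],[32,3],[38,1],[38,3]]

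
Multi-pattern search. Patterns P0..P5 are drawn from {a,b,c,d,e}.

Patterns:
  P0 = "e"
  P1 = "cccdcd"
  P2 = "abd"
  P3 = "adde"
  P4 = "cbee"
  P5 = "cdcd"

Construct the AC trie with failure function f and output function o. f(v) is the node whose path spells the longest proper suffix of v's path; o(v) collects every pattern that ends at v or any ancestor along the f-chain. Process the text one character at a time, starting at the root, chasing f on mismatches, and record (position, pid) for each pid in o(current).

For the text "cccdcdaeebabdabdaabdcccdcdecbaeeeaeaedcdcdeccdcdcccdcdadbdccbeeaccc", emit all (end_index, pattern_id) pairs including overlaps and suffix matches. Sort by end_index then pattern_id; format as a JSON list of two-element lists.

Construct AC machine:
Trie (insert patterns):
  n0 'ε': a→8 c→2 e→1
  n1 'e': ·  ←P0
  n2 'c': b→14 c→3 d→17
  n3 'cc': c→4
  n4 'ccc': d→5
  n5 'cccd': c→6
  n6 'cccdc': d→7
  n7 'cccdcd': ·  ←P1
  n8 'a': b→9 d→11
  n9 'ab': d→10
  n10 'abd': ·  ←P2
  n11 'ad': d→12
  n12 'add': e→13
  n13 'adde': ·  ←P3
  n14 'cb': e→15
  n15 'cbe': e→16
  n16 'cbee': ·  ←P4
  n17 'cd': c→18
  n18 'cdc': d→19
  n19 'cdcd': ·  ←P5

BFS fail/out derivation:
  n1('e'): parent n0 fail=0; on 'e' 0 → fail=0;  out {0}∪∅={0}
  n2('c'): parent n0 fail=0; on 'c' 0 → fail=0;  out ∅∪∅=∅
  n8('a'): parent n0 fail=0; on 'a' 0 → fail=0;  out ∅∪∅=∅
  n3('cc'): parent n2 fail=0; on 'c' 0 → fail=2;  out ∅∪∅=∅
  n9('ab'): parent n8 fail=0; on 'b' 0 → fail=0;  out ∅∪∅=∅
  n11('ad'): parent n8 fail=0; on 'd' 0 → fail=0;  out ∅∪∅=∅
  n14('cb'): parent n2 fail=0; on 'b' 0 → fail=0;  out ∅∪∅=∅
  n17('cd'): parent n2 fail=0; on 'd' 0 → fail=0;  out ∅∪∅=∅
  n4('ccc'): parent n3 fail=2; on 'c' 2 → fail=3;  out ∅∪∅=∅
  n10('abd'): parent n9 fail=0; on 'd' 0 → fail=0;  out {2}∪∅={2}
  n12('add'): parent n11 fail=0; on 'd' 0 → fail=0;  out ∅∪∅=∅
  n15('cbe'): parent n14 fail=0; on 'e' 0 → fail=1;  out ∅∪{0}={0}
  n18('cdc'): parent n17 fail=0; on 'c' 0 → fail=2;  out ∅∪∅=∅
  n5('cccd'): parent n4 fail=3; on 'd' 3→2 → fail=17;  out ∅∪∅=∅
  n13('adde'): parent n12 fail=0; on 'e' 0 → fail=1;  out {3}∪{0}={0,3}
  n16('cbee'): parent n15 fail=1; on 'e' 1→0 → fail=1;  out {4}∪{0}={0,4}
  n19('cdcd'): parent n18 fail=2; on 'd' 2 → fail=17;  out {5}∪∅={5}
  n6('cccdc'): parent n5 fail=17; on 'c' 17 → fail=18;  out ∅∪∅=∅
  n7('cccdcd'): parent n6 fail=18; on 'd' 18 → fail=19;  out {1}∪{5}={1,5}

Run:
i=0 'c': node 0→2
i=1 'c': node 2→3
i=2 'c': node 3→4
i=3 'd': node 4→5
i=4 'c': node 5→6
i=5 'd': node 6→7  ** P1@[0:5],P5@[2:5]
i=6 'a': node 7→8 ·f
i=7 'e': node 8→1 ·f  ** P0@[7:7]
i=8 'e': node 1→1 ·f  ** P0@[8:8]
i=9 'b': node 1→0 ·f
i=10 'a': node 0→8
i=11 'b': node 8→9
i=12 'd': node 9→10  ** P2@[10:12]
i=13 'a': node 10→8 ·f
i=14 'b': node 8→9
i=15 'd': node 9→10  ** P2@[13:15]
i=16 'a': node 10→8 ·f
i=17 'a': node 8→8 ·f
i=18 'b': node 8→9
i=19 'd': node 9→10  ** P2@[17:19]
i=20 'c': node 10→2 ·f
i=21 'c': node 2→3
i=22 'c': node 3→4
i=23 'd': node 4→5
i=24 'c': node 5→6
i=25 'd': node 6→7  ** P1@[20:25],P5@[22:25]
i=26 'e': node 7→1 ·f  ** P0@[26:26]
i=27 'c': node 1→2 ·f
i=28 'b': node 2→14
i=29 'a': node 14→8 ·f
i=30 'e': node 8→1 ·f  ** P0@[30:30]
i=31 'e': node 1→1 ·f  ** P0@[31:31]
i=32 'e': node 1→1 ·f  ** P0@[32:32]
i=33 'a': node 1→8 ·f
i=34 'e': node 8→1 ·f  ** P0@[34:34]
i=35 'a': node 1→8 ·f
i=36 'e': node 8→1 ·f  ** P0@[36:36]
i=37 'd': node 1→0 ·f
i=38 'c': node 0→2
i=39 'd': node 2→17
i=40 'c': node 17→18
i=41 'd': node 18→19  ** P5@[38:41]
i=42 'e': node 19→1 ·f  ** P0@[42:42]
i=43 'c': node 1→2 ·f
i=44 'c': node 2→3
i=45 'd': node 3→17 ·f
i=46 'c': node 17→18
i=47 'd': node 18→19  ** P5@[44:47]
i=48 'c': node 19→18 ·f
i=49 'c': node 18→3 ·f
i=50 'c': node 3→4
i=51 'd': node 4→5
i=52 'c': node 5→6
i=53 'd': node 6→7  ** P1@[48:53],P5@[50:53]
i=54 'a': node 7→8 ·f
i=55 'd': node 8→11
i=56 'b': node 11→0 ·f
i=57 'd': node 0→0
i=58 'c': node 0→2
i=59 'c': node 2→3
i=60 'b': node 3→14 ·f
i=61 'e': node 14→15  ** P0@[61:61]
i=62 'e': node 15→16  ** P0@[62:62],P4@[59:62]
i=63 'a': node 16→8 ·f
i=64 'c': node 8→2 ·f
i=65 'c': node 2→3
i=66 'c': node 3→4

Matches: [[5,1],[5,5],[7,0],[8,0],[12,2],[15,2],[19,2],[25,1],[25,5],[26,0],[30,0],[31,0],[32,0],[34,0],[36,0],[41,5],[42,0],[47,5],[53,1],[53,5],[61,0],[62,0],[62,4]]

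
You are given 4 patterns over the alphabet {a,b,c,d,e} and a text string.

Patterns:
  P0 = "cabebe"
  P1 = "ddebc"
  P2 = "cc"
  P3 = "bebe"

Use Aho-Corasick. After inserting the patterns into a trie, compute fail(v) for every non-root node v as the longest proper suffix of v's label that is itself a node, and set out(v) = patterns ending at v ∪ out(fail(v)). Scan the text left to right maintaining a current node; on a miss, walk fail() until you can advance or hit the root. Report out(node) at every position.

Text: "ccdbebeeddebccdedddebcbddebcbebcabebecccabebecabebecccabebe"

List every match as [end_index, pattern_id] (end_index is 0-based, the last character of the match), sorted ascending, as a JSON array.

Build automaton:
Trie nodes:
  n0 'ε': b→13 c→1 d→7
  n1 'c': a→2 c→12
  n2 'ca': b→3
  n3 'cab': e→4
  n4 'cabe': b→5
  n5 'cabeb': e→6
  n6 'cabebe': ·  [P0 ends]
  n7 'd': d→8
  n8 'dd': e→9
  n9 'dde': b→10
  n10 'ddeb': c→11
  n11 'ddebc': ·  [P1 ends]
  n12 'cc': ·  [P2 ends]
  n13 'b': e→14
  n14 'be': b→15
  n15 'beb': e→16
  n16 'bebe': ·  [P3 ends]

BFS fail/out derivation:
  n1('c'): parent n0 fail=0; on 'c' 0 → fail=0;  out ∅∪∅=∅
  n7('d'): parent n0 fail=0; on 'd' 0 → fail=0;  out ∅∪∅=∅
  n13('b'): parent n0 fail=0; on 'b' 0 → fail=0;  out ∅∪∅=∅
  n2('ca'): parent n1 fail=0; on 'a' 0 → fail=0;  out ∅∪∅=∅
  n8('dd'): parent n7 fail=0; on 'd' 0 → fail=7;  out ∅∪∅=∅
  n12('cc'): parent n1 fail=0; on 'c' 0 → fail=1;  out {2}∪∅={2}
  n14('be'): parent n13 fail=0; on 'e' 0 → fail=0;  out ∅∪∅=∅
  n3('cab'): parent n2 fail=0; on 'b' 0 → fail=13;  out ∅∪∅=∅
  n9('dde'): parent n8 fail=7; on 'e' 7→0 → fail=0;  out ∅∪∅=∅
  n15('beb'): parent n14 fail=0; on 'b' 0 → fail=13;  out ∅∪∅=∅
  n4('cabe'): parent n3 fail=13; on 'e' 13 → fail=14;  out ∅∪∅=∅
  n10('ddeb'): parent n9 fail=0; on 'b' 0 → fail=13;  out ∅∪∅=∅
  n16('bebe'): parent n15 fail=13; on 'e' 13 → fail=14;  out {3}∪∅={3}
  n5('cabeb'): parent n4 fail=14; on 'b' 14 → fail=15;  out ∅∪∅=∅
  n11('ddebc'): parent n10 fail=13; on 'c' 13→0 → fail=1;  out {1}∪∅={1}
  n6('cabebe'): parent n5 fail=15; on 'e' 15 → fail=16;  out {0}∪{3}={0,3}

Run:
[0] read 'c'  n0⇒n1
[1] read 'c'  n1⇒n12  → match P2@[0:1]
[2] read 'd'  n12⇒n7 (via fail)
[3] read 'b'  n7⇒n13 (via fail)
[4] read 'e'  n13⇒n14
[5] read 'b'  n14⇒n15
[6] read 'e'  n15⇒n16  → match P3@[3:6]
[7] read 'e'  n16⇒n0 (via fail)
[8] read 'd'  n0⇒n7
[9] read 'd'  n7⇒n8
[10] read 'e'  n8⇒n9
[11] read 'b'  n9⇒n10
[12] read 'c'  n10⇒n11  → match P1@[8:12]
[13] read 'c'  n11⇒n12 (via fail)  → match P2@[12:13]
[14] read 'd'  n12⇒n7 (via fail)
[15] read 'e'  n7⇒n0 (via fail)
[16] read 'd'  n0⇒n7
[17] read 'd'  n7⇒n8
[18] read 'd'  n8⇒n8 (via fail)
[19] read 'e'  n8⇒n9
[20] read 'b'  n9⇒n10
[21] read 'c'  n10⇒n11  → match P1@[17:21]
[22] read 'b'  n11⇒n13 (via fail)
[23] read 'd'  n13⇒n7 (via fail)
[24] read 'd'  n7⇒n8
[25] read 'e'  n8⇒n9
[26] read 'b'  n9⇒n10
[27] read 'c'  n10⇒n11  → match P1@[23:27]
[28] read 'b'  n11⇒n13 (via fail)
[29] read 'e'  n13⇒n14
[30] read 'b'  n14⇒n15
[31] read 'c'  n15⇒n1 (via fail)
[32] read 'a'  n1⇒n2
[33] read 'b'  n2⇒n3
[34] read 'e'  n3⇒n4
[35] read 'b'  n4⇒n5
[36] read 'e'  n5⇒n6  → match P0@[31:36],P3@[33:36]
[37] read 'c'  n6⇒n1 (via fail)
[38] read 'c'  n1⇒n12  → match P2@[37:38]
[39] read 'c'  n12⇒n12 (via fail)  → match P2@[38:39]
[40] read 'a'  n12⇒n2 (via fail)
[41] read 'b'  n2⇒n3
[42] read 'e'  n3⇒n4
[43] read 'b'  n4⇒n5
[44] read 'e'  n5⇒n6  → match P0@[39:44],P3@[41:44]
[45] read 'c'  n6⇒n1 (via fail)
[46] read 'a'  n1⇒n2
[47] read 'b'  n2⇒n3
[48] read 'e'  n3⇒n4
[49] read 'b'  n4⇒n5
[50] read 'e'  n5⇒n6  → match P0@[45:50],P3@[47:50]
[51] read 'c'  n6⇒n1 (via fail)
[52] read 'c'  n1⇒n12  → match P2@[51:52]
[53] read 'c'  n12⇒n12 (via fail)  → match P2@[52:53]
[54] read 'a'  n12⇒n2 (via fail)
[55] read 'b'  n2⇒n3
[56] read 'e'  n3⇒n4
[57] read 'b'  n4⇒n5
[58] read 'e'  n5⇒n6  → match P0@[53:58],P3@[55:58]

Result: [[1,2],[6,3],[12,1],[13,2],[21,1],[27,1],[36,0],[36,3],[38,2],[39,2],[44,0],[44,3],[50,0],[50,3],[52,2],[53,2],[58,0],[58,3]]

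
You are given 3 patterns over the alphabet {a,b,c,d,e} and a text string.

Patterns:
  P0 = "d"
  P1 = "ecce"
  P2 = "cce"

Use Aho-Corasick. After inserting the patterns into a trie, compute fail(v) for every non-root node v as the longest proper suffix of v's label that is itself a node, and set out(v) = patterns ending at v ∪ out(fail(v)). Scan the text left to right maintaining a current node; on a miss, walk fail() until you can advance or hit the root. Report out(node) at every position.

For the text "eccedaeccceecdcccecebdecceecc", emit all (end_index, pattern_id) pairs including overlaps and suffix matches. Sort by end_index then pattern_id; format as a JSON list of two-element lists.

Construct AC machine:
Trie nodes:
  0='ε' goto c→6 d→1 e→2
  1='d' goto ·  ←P0
  2='e' goto c→3
  3='ec' goto c→4
  4='ecc' goto e→5
  5='ecce' goto ·  ←P1
  6='c' goto c→7
  7='cc' goto e→8
  8='cce' goto ·  ←P2

BFS fail/out derivation:
  fail(1) 'd': from fail(0)=0 chase 'd': 0 ⇒ 0;  out={0}∪out(0)={0}
  fail(2) 'e': from fail(0)=0 chase 'e': 0 ⇒ 0;  out=∅∪out(0)=∅
  fail(6) 'c': from fail(0)=0 chase 'c': 0 ⇒ 0;  out=∅∪out(0)=∅
  fail(3) 'ec': from fail(2)=0 chase 'c': 0 ⇒ 6;  out=∅∪out(6)=∅
  fail(7) 'cc': from fail(6)=0 chase 'c': 0 ⇒ 6;  out=∅∪out(6)=∅
  fail(4) 'ecc': from fail(3)=6 chase 'c': 6 ⇒ 7;  out=∅∪out(7)=∅
  fail(8) 'cce': from fail(7)=6 chase 'e': 6→0 ⇒ 2;  out={2}∪out(2)={2}
  fail(5) 'ecce': from fail(4)=7 chase 'e': 7 ⇒ 8;  out={1}∪out(8)={1,2}

Run:
i=0 'e': node 0→2
i=1 'c': node 2→3
i=2 'c': node 3→4
i=3 'e': node 4→5  ** P1@[0:3],P2@[1:3]
i=4 'd': node 5→1 (fail-walked)  ** P0@[4:4]
i=5 'a': node 1→0 (fail-walked)
i=6 'e': node 0→2
i=7 'c': node 2→3
i=8 'c': node 3→4
i=9 'c': node 4→7 (fail-walked)
i=10 'e': node 7→8  ** P2@[8:10]
i=11 'e': node 8→2 (fail-walked)
i=12 'c': node 2→3
i=13 'd': node 3→1 (fail-walked)  ** P0@[13:13]
i=14 'c': node 1→6 (fail-walked)
i=15 'c': node 6→7
i=16 'c': node 7→7 (fail-walked)
i=17 'e': node 7→8  ** P2@[15:17]
i=18 'c': node 8→3 (fail-walked)
i=19 'e': node 3→2 (fail-walked)
i=20 'b': node 2→0 (fail-walked)
i=21 'd': node 0→1  ** P0@[21:21]
i=22 'e': node 1→2 (fail-walked)
i=23 'c': node 2→3
i=24 'c': node 3→4
i=25 'e': node 4→5  ** P1@[22:25],P2@[23:25]
i=26 'e': node 5→2 (fail-walked)
i=27 'c': node 2→3
i=28 'c': node 3→4

Matches: [[3,1],[3,2],[4,0],[10,2],[13,0],[17,2],[21,0],[25,1],[25,2]]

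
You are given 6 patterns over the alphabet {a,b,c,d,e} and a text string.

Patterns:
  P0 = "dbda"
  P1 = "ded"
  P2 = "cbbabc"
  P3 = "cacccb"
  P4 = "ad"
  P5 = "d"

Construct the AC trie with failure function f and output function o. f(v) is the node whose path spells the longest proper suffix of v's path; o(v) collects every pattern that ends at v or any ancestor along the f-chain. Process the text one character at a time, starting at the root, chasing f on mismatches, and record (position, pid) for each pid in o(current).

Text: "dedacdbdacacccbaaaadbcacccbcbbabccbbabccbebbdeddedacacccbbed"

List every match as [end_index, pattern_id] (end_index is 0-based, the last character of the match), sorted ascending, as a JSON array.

Build:
Trie nodes:
  n0 'ε': a→18 c→7 d→1
  n1 'd': b→2 e→5  [P5 ends]
  n2 'db': d→3
  n3 'dbd': a→4
  n4 'dbda': ·  [P0 ends]
  n5 'de': d→6
  n6 'ded': ·  [P1 ends]
  n7 'c': a→13 b→8
  n8 'cb': b→9
  n9 'cbb': a→10
  n10 'cbba': b→11
  n11 'cbbab': c→12
  n12 'cbbabc': ·  [P2 ends]
  n13 'ca': c→14
  n14 'cac': c→15
  n15 'cacc': c→16
  n16 'caccc': b→17
  n17 'cacccb': ·  [P3 ends]
  n18 'a': d→19
  n19 'ad': ·  [P4 ends]

Failure links (BFS by depth):
  n1('d'): parent n0 fail=0; on 'd' 0 → fail=0;  out {5}∪∅={5}
  n7('c'): parent n0 fail=0; on 'c' 0 → fail=0;  out ∅∪∅=∅
  n18('a'): parent n0 fail=0; on 'a' 0 → fail=0;  out ∅∪∅=∅
  n2('db'): parent n1 fail=0; on 'b' 0 → fail=0;  out ∅∪∅=∅
  n5('de'): parent n1 fail=0; on 'e' 0 → fail=0;  out ∅∪∅=∅
  n8('cb'): parent n7 fail=0; on 'b' 0 → fail=0;  out ∅∪∅=∅
  n13('ca'): parent n7 fail=0; on 'a' 0 → fail=18;  out ∅∪∅=∅
  n19('ad'): parent n18 fail=0; on 'd' 0 → fail=1;  out {4}∪{5}={4,5}
  n3('dbd'): parent n2 fail=0; on 'd' 0 → fail=1;  out ∅∪{5}={5}
  n6('ded'): parent n5 fail=0; on 'd' 0 → fail=1;  out {1}∪{5}={1,5}
  n9('cbb'): parent n8 fail=0; on 'b' 0 → fail=0;  out ∅∪∅=∅
  n14('cac'): parent n13 fail=18; on 'c' 18→0 → fail=7;  out ∅∪∅=∅
  n4('dbda'): parent n3 fail=1; on 'a' 1→0 → fail=18;  out {0}∪∅={0}
  n10('cbba'): parent n9 fail=0; on 'a' 0 → fail=18;  out ∅∪∅=∅
  n15('cacc'): parent n14 fail=7; on 'c' 7→0 → fail=7;  out ∅∪∅=∅
  n11('cbbab'): parent n10 fail=18; on 'b' 18→0 → fail=0;  out ∅∪∅=∅
  n16('caccc'): parent n15 fail=7; on 'c' 7→0 → fail=7;  out ∅∪∅=∅
  n12('cbbabc'): parent n11 fail=0; on 'c' 0 → fail=7;  out {2}∪∅={2}
  n17('cacccb'): parent n16 fail=7; on 'b' 7 → fail=8;  out {3}∪∅={3}

Run:
[0] read 'd'  n0⇒n1  → match P5@[0:0]
[1] read 'e'  n1⇒n5
[2] read 'd'  n5⇒n6  → match P1@[0:2],P5@[2:2]
[3] read 'a'  n6⇒n18 (via fail)
[4] read 'c'  n18⇒n7 (via fail)
[5] read 'd'  n7⇒n1 (via fail)  → match P5@[5:5]
[6] read 'b'  n1⇒n2
[7] read 'd'  n2⇒n3  → match P5@[7:7]
[8] read 'a'  n3⇒n4  → match P0@[5:8]
[9] read 'c'  n4⇒n7 (via fail)
[10] read 'a'  n7⇒n13
[11] read 'c'  n13⇒n14
[12] read 'c'  n14⇒n15
[13] read 'c'  n15⇒n16
[14] read 'b'  n16⇒n17  → match P3@[9:14]
[15] read 'a'  n17⇒n18 (via fail)
[16] read 'a'  n18⇒n18 (via fail)
[17] read 'a'  n18⇒n18 (via fail)
[18] read 'a'  n18⇒n18 (via fail)
[19] read 'd'  n18⇒n19  → match P4@[18:19],P5@[19:19]
[20] read 'b'  n19⇒n2 (via fail)
[21] read 'c'  n2⇒n7 (via fail)
[22] read 'a'  n7⇒n13
[23] read 'c'  n13⇒n14
[24] read 'c'  n14⇒n15
[25] read 'c'  n15⇒n16
[26] read 'b'  n16⇒n17  → match P3@[21:26]
[27] read 'c'  n17⇒n7 (via fail)
[28] read 'b'  n7⇒n8
[29] read 'b'  n8⇒n9
[30] read 'a'  n9⇒n10
[31] read 'b'  n10⇒n11
[32] read 'c'  n11⇒n12  → match P2@[27:32]
[33] read 'c'  n12⇒n7 (via fail)
[34] read 'b'  n7⇒n8
[35] read 'b'  n8⇒n9
[36] read 'a'  n9⇒n10
[37] read 'b'  n10⇒n11
[38] read 'c'  n11⇒n12  → match P2@[33:38]
[39] read 'c'  n12⇒n7 (via fail)
[40] read 'b'  n7⇒n8
[41] read 'e'  n8⇒n0 (via fail)
[42] read 'b'  n0⇒n0
[43] read 'b'  n0⇒n0
[44] read 'd'  n0⇒n1  → match P5@[44:44]
[45] read 'e'  n1⇒n5
[46] read 'd'  n5⇒n6  → match P1@[44:46],P5@[46:46]
[47] read 'd'  n6⇒n1 (via fail)  → match P5@[47:47]
[48] read 'e'  n1⇒n5
[49] read 'd'  n5⇒n6  → match P1@[47:49],P5@[49:49]
[50] read 'a'  n6⇒n18 (via fail)
[51] read 'c'  n18⇒n7 (via fail)
[52] read 'a'  n7⇒n13
[53] read 'c'  n13⇒n14
[54] read 'c'  n14⇒n15
[55] read 'c'  n15⇒n16
[56] read 'b'  n16⇒n17  → match P3@[51:56]
[57] read 'b'  n17⇒n9 (via fail)
[58] read 'e'  n9⇒n0 (via fail)
[59] read 'd'  n0⇒n1  → match P5@[59:59]

Result: [[0,5],[2,1],[2,5],[5,5],[7,5],[8,0],[14,3],[19,4],[19,5],[26,3],[32,2],[38,2],[44,5],[46,1],[46,5],[47,5],[49,1],[49,5],[56,3],[59,5]]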